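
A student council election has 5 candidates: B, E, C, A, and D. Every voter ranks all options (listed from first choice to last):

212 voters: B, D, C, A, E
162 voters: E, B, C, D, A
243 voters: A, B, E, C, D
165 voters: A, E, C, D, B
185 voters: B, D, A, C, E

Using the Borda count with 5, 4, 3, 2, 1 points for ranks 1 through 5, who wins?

B: 212·5 + 162·4 + 243·4 + 165·1 + 185·5 = 3770
E: 212·1 + 162·5 + 243·3 + 165·4 + 185·1 = 2596
C: 212·3 + 162·3 + 243·2 + 165·3 + 185·2 = 2473
A: 212·2 + 162·1 + 243·5 + 165·5 + 185·3 = 3181
D: 212·4 + 162·2 + 243·1 + 165·2 + 185·4 = 2485
B has the highest Borda score (3770).

B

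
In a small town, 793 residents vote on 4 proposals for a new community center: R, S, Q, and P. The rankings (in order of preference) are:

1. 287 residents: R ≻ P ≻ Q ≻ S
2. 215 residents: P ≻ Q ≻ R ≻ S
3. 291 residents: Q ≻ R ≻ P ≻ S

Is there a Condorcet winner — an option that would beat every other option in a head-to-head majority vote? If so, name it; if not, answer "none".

none

Checking pairwise contests:
Q beats R 506–287.
R beats S 793–0.
P beats Q 502–291.
R beats P 578–215.
Every option loses at least one head-to-head, so there is no Condorcet winner.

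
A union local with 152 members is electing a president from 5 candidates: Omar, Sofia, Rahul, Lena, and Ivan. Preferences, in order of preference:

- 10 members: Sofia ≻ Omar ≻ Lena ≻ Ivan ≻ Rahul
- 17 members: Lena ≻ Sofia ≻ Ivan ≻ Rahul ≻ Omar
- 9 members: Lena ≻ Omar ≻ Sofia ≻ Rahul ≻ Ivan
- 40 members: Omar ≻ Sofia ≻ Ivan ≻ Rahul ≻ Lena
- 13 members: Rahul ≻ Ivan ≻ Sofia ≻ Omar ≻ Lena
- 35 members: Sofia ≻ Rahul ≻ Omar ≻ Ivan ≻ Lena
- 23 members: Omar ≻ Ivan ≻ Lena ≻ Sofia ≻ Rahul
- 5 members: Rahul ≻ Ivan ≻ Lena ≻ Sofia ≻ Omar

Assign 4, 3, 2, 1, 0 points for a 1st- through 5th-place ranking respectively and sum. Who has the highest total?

Sofia

Omar: 10·3 + 17·0 + 9·3 + 40·4 + 13·1 + 35·2 + 23·4 + 5·0 = 392
Sofia: 10·4 + 17·3 + 9·2 + 40·3 + 13·2 + 35·4 + 23·1 + 5·1 = 423
Rahul: 10·0 + 17·1 + 9·1 + 40·1 + 13·4 + 35·3 + 23·0 + 5·4 = 243
Lena: 10·2 + 17·4 + 9·4 + 40·0 + 13·0 + 35·0 + 23·2 + 5·2 = 180
Ivan: 10·1 + 17·2 + 9·0 + 40·2 + 13·3 + 35·1 + 23·3 + 5·3 = 282
Sofia has the highest Borda score (423).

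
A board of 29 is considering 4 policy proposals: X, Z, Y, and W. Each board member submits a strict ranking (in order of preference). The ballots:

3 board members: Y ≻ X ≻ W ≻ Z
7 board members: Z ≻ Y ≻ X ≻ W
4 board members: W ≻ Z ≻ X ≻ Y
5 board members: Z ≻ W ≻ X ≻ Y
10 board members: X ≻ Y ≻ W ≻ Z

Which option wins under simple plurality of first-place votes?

Z

First-place votes: X 10, Z 12, Y 3, W 4.
Z has the most first-place votes.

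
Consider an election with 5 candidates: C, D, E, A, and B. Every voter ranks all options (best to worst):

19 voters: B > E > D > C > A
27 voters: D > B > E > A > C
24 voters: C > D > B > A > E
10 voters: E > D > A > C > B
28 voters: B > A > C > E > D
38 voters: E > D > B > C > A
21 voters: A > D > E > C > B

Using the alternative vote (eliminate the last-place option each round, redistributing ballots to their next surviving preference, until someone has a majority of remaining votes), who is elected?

E

Round 1: C 24, D 27, E 48, A 21, B 47. Eliminate A.
Round 2: C 24, D 48, E 48, B 47. Eliminate C.
Round 3: D 72, E 48, B 47. Eliminate B.
Round 4: D 72, E 95. E has a majority.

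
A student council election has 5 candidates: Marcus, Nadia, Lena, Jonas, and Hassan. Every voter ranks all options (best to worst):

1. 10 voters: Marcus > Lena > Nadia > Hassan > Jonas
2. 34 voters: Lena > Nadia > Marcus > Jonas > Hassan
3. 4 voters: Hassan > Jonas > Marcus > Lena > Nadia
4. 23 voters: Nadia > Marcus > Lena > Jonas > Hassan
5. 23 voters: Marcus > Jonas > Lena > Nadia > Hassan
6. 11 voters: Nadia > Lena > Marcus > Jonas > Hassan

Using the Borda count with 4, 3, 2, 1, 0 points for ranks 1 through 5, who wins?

Marcus

Marcus: 10·4 + 34·2 + 4·2 + 23·3 + 23·4 + 11·2 = 299
Nadia: 10·2 + 34·3 + 4·0 + 23·4 + 23·1 + 11·4 = 281
Lena: 10·3 + 34·4 + 4·1 + 23·2 + 23·2 + 11·3 = 295
Jonas: 10·0 + 34·1 + 4·3 + 23·1 + 23·3 + 11·1 = 149
Hassan: 10·1 + 34·0 + 4·4 + 23·0 + 23·0 + 11·0 = 26
Marcus has the highest Borda score (299).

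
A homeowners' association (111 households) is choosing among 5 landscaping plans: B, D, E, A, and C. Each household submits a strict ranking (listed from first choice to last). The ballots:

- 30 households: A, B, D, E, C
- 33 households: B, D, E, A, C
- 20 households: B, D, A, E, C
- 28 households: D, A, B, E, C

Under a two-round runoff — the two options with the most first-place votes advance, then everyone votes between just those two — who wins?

Round 1 first-place votes: B 53, D 28, E 0, A 30, C 0.
B and A advance.
Runoff: B is preferred to A by 53 voters; A by 58.
A wins the runoff.

A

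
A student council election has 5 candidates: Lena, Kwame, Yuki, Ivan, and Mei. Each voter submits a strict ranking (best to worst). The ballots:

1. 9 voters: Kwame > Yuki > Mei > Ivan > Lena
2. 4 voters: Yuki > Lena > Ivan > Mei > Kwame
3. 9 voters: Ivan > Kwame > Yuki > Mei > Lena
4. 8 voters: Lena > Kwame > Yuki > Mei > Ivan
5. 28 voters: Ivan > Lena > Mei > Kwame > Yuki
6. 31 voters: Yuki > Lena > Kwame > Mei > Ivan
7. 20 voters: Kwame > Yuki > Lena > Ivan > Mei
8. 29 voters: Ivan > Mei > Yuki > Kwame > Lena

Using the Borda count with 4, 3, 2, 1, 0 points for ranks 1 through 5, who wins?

Lena: 9·0 + 4·3 + 9·0 + 8·4 + 28·3 + 31·3 + 20·2 + 29·0 = 261
Kwame: 9·4 + 4·0 + 9·3 + 8·3 + 28·1 + 31·2 + 20·4 + 29·1 = 286
Yuki: 9·3 + 4·4 + 9·2 + 8·2 + 28·0 + 31·4 + 20·3 + 29·2 = 319
Ivan: 9·1 + 4·2 + 9·4 + 8·0 + 28·4 + 31·0 + 20·1 + 29·4 = 301
Mei: 9·2 + 4·1 + 9·1 + 8·1 + 28·2 + 31·1 + 20·0 + 29·3 = 213
Yuki has the highest Borda score (319).

Yuki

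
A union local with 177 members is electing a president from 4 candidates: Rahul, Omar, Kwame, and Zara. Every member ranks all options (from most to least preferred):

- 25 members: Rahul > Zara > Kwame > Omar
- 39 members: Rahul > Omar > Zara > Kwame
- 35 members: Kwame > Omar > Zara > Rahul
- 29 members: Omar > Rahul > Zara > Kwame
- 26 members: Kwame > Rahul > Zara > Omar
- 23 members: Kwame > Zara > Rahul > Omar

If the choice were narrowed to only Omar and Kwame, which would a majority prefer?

Voters preferring Omar to Kwame: 68; preferring Kwame to Omar: 109.
Kwame wins the head-to-head.

Kwame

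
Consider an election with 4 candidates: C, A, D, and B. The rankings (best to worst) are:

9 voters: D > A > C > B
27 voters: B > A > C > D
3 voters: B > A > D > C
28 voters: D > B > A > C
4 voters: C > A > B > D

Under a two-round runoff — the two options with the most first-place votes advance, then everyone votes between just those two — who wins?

Round 1 first-place votes: C 4, A 0, D 37, B 30.
D and B advance.
Runoff: D is preferred to B by 37 voters; B by 34.
D wins the runoff.

D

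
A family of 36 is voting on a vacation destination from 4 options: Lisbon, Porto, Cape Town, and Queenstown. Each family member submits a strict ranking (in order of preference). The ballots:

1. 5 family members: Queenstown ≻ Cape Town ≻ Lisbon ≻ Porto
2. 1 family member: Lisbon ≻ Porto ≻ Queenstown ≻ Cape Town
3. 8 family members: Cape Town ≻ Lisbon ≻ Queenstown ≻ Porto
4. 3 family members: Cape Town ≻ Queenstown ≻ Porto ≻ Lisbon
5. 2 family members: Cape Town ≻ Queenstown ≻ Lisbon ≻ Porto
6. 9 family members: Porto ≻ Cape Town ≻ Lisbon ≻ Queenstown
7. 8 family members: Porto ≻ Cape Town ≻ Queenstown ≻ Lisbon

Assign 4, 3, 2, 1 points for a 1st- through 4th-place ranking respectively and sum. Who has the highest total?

Lisbon: 5·2 + 1·4 + 8·3 + 3·1 + 2·2 + 9·2 + 8·1 = 71
Porto: 5·1 + 1·3 + 8·1 + 3·2 + 2·1 + 9·4 + 8·4 = 92
Cape Town: 5·3 + 1·1 + 8·4 + 3·4 + 2·4 + 9·3 + 8·3 = 119
Queenstown: 5·4 + 1·2 + 8·2 + 3·3 + 2·3 + 9·1 + 8·2 = 78
Cape Town has the highest Borda score (119).

Cape Town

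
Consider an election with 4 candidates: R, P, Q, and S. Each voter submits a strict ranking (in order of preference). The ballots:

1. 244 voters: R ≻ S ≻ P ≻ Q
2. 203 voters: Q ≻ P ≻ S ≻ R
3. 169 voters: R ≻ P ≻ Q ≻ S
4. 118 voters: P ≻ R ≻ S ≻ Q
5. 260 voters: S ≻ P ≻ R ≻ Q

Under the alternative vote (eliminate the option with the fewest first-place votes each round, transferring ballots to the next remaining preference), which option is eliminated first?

P

Round 1: R 413, P 118, Q 203, S 260. Eliminate P.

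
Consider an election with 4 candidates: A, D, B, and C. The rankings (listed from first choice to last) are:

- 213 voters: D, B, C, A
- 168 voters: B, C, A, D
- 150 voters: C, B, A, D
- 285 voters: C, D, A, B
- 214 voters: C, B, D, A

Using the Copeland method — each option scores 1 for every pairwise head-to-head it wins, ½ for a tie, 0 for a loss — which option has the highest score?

C

A: loses to D, B, and C → score 0.
D: beats A; loses to B and C → score 1.
B: beats A and D; loses to C → score 2.
C: beats A, D, and B → score 3.
C has the best pairwise record.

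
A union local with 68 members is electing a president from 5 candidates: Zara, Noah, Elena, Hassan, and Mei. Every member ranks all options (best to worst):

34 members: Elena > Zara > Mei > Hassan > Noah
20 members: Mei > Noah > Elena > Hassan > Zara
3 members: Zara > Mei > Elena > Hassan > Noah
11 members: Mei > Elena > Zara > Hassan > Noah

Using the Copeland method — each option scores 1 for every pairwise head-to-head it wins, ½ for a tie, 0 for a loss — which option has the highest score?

Zara: beats Noah, Hassan, and Mei; loses to Elena → score 3.
Noah: loses to Zara, Elena, Hassan, and Mei → score 0.
Elena: beats Zara, Noah, and Hassan; ties Mei → score 3.5.
Hassan: beats Noah; loses to Zara, Elena, and Mei → score 1.
Mei: beats Noah and Hassan; ties Elena; loses to Zara → score 2.5.
Elena has the best pairwise record.

Elena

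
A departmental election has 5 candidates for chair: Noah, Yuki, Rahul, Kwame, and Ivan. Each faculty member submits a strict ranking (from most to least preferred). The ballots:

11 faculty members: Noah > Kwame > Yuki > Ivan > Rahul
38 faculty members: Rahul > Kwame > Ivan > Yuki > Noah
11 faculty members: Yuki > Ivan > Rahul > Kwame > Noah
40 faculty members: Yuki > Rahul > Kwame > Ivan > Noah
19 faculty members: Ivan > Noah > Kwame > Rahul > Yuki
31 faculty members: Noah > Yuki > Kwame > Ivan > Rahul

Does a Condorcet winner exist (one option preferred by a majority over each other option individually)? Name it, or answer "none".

Yuki

Yuki vs Noah: 89–61 for Yuki.
Yuki vs Rahul: 93–57 for Yuki.
Yuki vs Kwame: 82–68 for Yuki.
Yuki vs Ivan: 93–57 for Yuki.
Yuki beats every other option head-to-head.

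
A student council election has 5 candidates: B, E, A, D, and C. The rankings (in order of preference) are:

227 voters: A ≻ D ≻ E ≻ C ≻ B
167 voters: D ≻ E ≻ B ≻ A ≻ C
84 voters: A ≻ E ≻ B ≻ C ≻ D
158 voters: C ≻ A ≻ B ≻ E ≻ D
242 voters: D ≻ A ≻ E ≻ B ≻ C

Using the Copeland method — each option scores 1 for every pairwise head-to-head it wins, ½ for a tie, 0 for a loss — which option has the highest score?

B: beats C; loses to E, A, and D → score 1.
E: beats B and C; loses to A and D → score 2.
A: beats B, E, D, and C → score 4.
D: beats B, E, and C; loses to A → score 3.
C: loses to B, E, A, and D → score 0.
A has the best pairwise record.

A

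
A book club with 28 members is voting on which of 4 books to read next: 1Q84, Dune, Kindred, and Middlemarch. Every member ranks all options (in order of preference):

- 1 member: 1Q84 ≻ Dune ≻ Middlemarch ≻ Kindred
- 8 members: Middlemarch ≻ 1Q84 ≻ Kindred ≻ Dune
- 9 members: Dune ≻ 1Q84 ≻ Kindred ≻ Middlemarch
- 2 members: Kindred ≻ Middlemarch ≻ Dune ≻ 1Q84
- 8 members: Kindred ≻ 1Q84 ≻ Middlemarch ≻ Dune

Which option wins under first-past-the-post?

Kindred

First-place votes: 1Q84 1, Dune 9, Kindred 10, Middlemarch 8.
Kindred has the most first-place votes.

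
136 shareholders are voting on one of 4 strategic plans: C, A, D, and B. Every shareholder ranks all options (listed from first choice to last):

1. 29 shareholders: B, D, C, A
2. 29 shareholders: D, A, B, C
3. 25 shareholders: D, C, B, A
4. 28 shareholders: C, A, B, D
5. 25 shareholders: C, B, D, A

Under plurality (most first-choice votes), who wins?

D

First-place votes: C 53, A 0, D 54, B 29.
D has the most first-place votes.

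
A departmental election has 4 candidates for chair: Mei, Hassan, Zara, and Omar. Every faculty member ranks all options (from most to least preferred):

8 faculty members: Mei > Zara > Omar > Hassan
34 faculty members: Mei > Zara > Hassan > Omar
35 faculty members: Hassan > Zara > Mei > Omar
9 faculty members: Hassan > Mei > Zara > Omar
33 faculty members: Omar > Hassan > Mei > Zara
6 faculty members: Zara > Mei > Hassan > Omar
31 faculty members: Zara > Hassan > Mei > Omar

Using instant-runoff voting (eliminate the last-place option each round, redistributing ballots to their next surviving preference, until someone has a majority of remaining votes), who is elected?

Round 1: Mei 42, Hassan 44, Zara 37, Omar 33. Eliminate Omar.
Round 2: Mei 42, Hassan 77, Zara 37. Eliminate Zara.
Round 3: Mei 48, Hassan 108. Hassan has a majority.

Hassan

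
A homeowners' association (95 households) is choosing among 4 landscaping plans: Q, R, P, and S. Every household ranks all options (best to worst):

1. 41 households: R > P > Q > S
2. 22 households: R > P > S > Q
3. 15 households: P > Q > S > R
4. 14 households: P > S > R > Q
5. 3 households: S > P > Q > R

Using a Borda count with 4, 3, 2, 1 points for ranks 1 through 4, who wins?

P

Q: 41·2 + 22·1 + 15·3 + 14·1 + 3·2 = 169
R: 41·4 + 22·4 + 15·1 + 14·2 + 3·1 = 298
P: 41·3 + 22·3 + 15·4 + 14·4 + 3·3 = 314
S: 41·1 + 22·2 + 15·2 + 14·3 + 3·4 = 169
P has the highest Borda score (314).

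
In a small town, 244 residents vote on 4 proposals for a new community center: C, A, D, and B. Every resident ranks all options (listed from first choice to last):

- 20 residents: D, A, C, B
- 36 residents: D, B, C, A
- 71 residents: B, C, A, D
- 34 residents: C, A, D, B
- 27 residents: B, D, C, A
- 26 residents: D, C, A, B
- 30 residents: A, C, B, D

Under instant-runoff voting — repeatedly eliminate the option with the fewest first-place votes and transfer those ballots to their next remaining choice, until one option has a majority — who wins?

B

Round 1: C 34, A 30, D 82, B 98. Eliminate A.
Round 2: C 64, D 82, B 98. Eliminate C.
Round 3: D 116, B 128. B has a majority.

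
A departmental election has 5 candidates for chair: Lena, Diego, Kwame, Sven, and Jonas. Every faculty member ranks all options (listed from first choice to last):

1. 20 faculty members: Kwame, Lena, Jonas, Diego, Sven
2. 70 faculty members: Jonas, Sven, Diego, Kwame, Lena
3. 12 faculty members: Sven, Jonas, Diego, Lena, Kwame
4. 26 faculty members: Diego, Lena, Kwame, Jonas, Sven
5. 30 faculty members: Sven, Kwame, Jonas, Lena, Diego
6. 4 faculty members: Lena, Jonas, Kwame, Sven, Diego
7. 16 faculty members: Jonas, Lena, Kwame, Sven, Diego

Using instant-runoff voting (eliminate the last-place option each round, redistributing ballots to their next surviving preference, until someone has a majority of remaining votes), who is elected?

Jonas

Round 1: Lena 4, Diego 26, Kwame 20, Sven 42, Jonas 86. Eliminate Lena.
Round 2: Diego 26, Kwame 20, Sven 42, Jonas 90. Jonas has a majority.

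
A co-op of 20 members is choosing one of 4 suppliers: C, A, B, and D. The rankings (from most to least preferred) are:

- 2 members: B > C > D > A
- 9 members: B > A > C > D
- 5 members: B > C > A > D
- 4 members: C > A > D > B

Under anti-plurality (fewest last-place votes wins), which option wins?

Last-place votes: C 0, A 2, B 4, D 14.
C is ranked last by the fewest voters, so C wins.

C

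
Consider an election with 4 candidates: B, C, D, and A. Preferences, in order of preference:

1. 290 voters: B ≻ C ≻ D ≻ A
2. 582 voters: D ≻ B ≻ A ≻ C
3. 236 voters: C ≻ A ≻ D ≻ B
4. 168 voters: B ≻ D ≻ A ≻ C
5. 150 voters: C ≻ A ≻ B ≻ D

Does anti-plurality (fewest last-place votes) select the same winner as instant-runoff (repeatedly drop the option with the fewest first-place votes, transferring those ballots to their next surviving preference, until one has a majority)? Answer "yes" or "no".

yes

Anti-plurality — last-place votes: B 236, C 750, D 150, A 290. Winner: D.
Instant-runoff — R1 B 458, C 386, D 582, A 0 (A out); R2 B 458, C 386, D 582 (C out); R3 B 608, D 818 (D winner). Winner: D.
The two methods agree.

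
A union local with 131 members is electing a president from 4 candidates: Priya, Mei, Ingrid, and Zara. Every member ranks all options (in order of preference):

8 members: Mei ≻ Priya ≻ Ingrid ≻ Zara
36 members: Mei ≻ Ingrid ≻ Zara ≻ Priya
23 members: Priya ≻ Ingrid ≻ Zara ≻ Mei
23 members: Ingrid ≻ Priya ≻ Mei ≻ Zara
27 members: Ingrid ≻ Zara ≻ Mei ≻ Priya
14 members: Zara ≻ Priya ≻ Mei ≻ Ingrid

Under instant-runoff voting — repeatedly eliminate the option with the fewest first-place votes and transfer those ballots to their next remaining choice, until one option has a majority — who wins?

Ingrid

Round 1: Priya 23, Mei 44, Ingrid 50, Zara 14. Eliminate Zara.
Round 2: Priya 37, Mei 44, Ingrid 50. Eliminate Priya.
Round 3: Mei 58, Ingrid 73. Ingrid has a majority.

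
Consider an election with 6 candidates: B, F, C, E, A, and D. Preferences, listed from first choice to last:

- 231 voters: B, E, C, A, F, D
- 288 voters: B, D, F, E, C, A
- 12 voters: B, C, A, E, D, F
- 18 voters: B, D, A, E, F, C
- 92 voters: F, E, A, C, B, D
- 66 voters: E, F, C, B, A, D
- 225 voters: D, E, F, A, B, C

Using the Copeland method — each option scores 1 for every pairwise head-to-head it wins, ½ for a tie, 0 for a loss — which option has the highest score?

B: beats F, C, E, A, and D → score 5.
F: beats C and A; loses to B, E, and D → score 2.
C: beats A; loses to B, F, E, and D → score 1.
E: beats F, C, and A; loses to B and D → score 3.
A: loses to B, F, C, E, and D → score 0.
D: beats F, C, E, and A; loses to B → score 4.
B has the best pairwise record.

B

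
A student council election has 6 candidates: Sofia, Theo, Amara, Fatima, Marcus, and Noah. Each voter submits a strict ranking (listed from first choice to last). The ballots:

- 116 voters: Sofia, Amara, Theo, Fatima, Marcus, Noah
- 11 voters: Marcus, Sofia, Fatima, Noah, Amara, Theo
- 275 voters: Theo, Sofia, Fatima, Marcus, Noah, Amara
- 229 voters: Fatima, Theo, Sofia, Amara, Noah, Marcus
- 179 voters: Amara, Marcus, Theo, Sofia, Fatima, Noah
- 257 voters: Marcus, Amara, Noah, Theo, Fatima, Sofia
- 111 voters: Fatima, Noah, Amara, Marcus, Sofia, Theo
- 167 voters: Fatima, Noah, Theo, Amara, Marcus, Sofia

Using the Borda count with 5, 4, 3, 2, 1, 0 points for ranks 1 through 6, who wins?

Sofia: 116·5 + 11·4 + 275·4 + 229·3 + 179·2 + 257·0 + 111·1 + 167·0 = 2880
Theo: 116·3 + 11·0 + 275·5 + 229·4 + 179·3 + 257·2 + 111·0 + 167·3 = 4191
Amara: 116·4 + 11·1 + 275·0 + 229·2 + 179·5 + 257·4 + 111·3 + 167·2 = 3523
Fatima: 116·2 + 11·3 + 275·3 + 229·5 + 179·1 + 257·1 + 111·5 + 167·5 = 4061
Marcus: 116·1 + 11·5 + 275·2 + 229·0 + 179·4 + 257·5 + 111·2 + 167·1 = 3111
Noah: 116·0 + 11·2 + 275·1 + 229·1 + 179·0 + 257·3 + 111·4 + 167·4 = 2409
Theo has the highest Borda score (4191).

Theo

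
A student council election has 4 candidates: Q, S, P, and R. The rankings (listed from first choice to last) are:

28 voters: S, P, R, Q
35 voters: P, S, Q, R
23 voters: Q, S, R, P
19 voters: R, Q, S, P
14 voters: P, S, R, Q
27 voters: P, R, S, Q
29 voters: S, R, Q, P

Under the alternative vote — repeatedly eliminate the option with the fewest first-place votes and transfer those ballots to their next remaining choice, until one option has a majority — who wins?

Round 1: Q 23, S 57, P 76, R 19. Eliminate R.
Round 2: Q 42, S 57, P 76. Eliminate Q.
Round 3: S 99, P 76. S has a majority.

S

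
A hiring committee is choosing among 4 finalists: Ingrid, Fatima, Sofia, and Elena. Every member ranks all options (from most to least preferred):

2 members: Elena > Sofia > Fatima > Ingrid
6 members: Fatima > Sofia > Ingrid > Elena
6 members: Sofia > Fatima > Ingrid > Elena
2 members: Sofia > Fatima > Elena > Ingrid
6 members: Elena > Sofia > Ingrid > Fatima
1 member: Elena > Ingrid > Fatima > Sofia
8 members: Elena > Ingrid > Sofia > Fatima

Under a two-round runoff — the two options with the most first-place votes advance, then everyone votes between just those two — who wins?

Round 1 first-place votes: Ingrid 0, Fatima 6, Sofia 8, Elena 17.
Elena and Sofia advance.
Runoff: Elena is preferred to Sofia by 17 voters; Sofia by 14.
Elena wins the runoff.

Elena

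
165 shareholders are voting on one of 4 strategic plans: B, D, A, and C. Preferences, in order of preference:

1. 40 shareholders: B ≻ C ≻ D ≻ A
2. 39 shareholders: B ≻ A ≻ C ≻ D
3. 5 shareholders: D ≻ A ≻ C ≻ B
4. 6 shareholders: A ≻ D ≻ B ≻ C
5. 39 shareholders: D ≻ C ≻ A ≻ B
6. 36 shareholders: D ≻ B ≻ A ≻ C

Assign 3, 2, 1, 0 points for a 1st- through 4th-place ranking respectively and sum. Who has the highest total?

B: 40·3 + 39·3 + 5·0 + 6·1 + 39·0 + 36·2 = 315
D: 40·1 + 39·0 + 5·3 + 6·2 + 39·3 + 36·3 = 292
A: 40·0 + 39·2 + 5·2 + 6·3 + 39·1 + 36·1 = 181
C: 40·2 + 39·1 + 5·1 + 6·0 + 39·2 + 36·0 = 202
B has the highest Borda score (315).

B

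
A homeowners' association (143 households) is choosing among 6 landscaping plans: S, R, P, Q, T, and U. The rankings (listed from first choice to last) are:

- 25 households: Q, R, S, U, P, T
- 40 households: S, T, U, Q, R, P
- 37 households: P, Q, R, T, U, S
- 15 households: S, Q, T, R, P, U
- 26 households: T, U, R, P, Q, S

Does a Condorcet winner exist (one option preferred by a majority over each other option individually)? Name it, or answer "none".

Q

Q vs S: 88–55 for Q.
Q vs R: 117–26 for Q.
Q vs P: 80–63 for Q.
Q vs T: 77–66 for Q.
Q vs U: 77–66 for Q.
Q beats every other option head-to-head.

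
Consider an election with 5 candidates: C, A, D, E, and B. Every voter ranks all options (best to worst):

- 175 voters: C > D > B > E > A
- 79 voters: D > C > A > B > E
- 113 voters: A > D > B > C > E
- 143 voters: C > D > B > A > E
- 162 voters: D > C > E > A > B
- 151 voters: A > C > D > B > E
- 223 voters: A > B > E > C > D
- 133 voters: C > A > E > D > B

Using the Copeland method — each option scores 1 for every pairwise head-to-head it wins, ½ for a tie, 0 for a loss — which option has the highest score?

C: beats A, D, E, and B → score 4.
A: beats D, E, and B; loses to C → score 3.
D: beats E and B; loses to C and A → score 2.
E: loses to C, A, D, and B → score 0.
B: beats E; loses to C, A, and D → score 1.
C has the best pairwise record.

C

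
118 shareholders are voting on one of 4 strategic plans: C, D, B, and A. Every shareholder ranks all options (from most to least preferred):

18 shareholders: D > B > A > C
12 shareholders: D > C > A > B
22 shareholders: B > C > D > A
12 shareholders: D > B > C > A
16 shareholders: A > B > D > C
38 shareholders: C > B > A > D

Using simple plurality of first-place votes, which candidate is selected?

First-place votes: C 38, D 42, B 22, A 16.
D has the most first-place votes.

D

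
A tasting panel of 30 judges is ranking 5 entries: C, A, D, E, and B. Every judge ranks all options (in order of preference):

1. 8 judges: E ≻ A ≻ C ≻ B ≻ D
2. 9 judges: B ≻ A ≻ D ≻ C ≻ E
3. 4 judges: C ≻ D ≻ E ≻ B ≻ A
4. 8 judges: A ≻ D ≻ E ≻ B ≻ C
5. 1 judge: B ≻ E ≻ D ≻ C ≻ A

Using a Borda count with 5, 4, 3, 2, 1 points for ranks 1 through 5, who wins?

C: 8·3 + 9·2 + 4·5 + 8·1 + 1·2 = 72
A: 8·4 + 9·4 + 4·1 + 8·5 + 1·1 = 113
D: 8·1 + 9·3 + 4·4 + 8·4 + 1·3 = 86
E: 8·5 + 9·1 + 4·3 + 8·3 + 1·4 = 89
B: 8·2 + 9·5 + 4·2 + 8·2 + 1·5 = 90
A has the highest Borda score (113).

A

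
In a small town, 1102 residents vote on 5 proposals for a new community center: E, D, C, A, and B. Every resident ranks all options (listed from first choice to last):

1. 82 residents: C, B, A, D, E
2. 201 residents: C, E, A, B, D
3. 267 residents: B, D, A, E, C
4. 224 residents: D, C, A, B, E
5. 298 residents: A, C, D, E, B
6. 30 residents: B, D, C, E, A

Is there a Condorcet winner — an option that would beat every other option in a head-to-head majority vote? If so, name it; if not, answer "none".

A

A vs E: 871–231 for A.
A vs D: 581–521 for A.
A vs C: 565–537 for A.
A vs B: 723–379 for A.
A beats every other option head-to-head.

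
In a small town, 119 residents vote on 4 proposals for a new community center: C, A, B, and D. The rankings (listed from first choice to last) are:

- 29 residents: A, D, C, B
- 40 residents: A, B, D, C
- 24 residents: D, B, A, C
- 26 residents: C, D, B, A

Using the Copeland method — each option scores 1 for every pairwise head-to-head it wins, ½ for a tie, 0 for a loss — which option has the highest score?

C: loses to A, B, and D → score 0.
A: beats C, B, and D → score 3.
B: beats C; loses to A and D → score 1.
D: beats C and B; loses to A → score 2.
A has the best pairwise record.

A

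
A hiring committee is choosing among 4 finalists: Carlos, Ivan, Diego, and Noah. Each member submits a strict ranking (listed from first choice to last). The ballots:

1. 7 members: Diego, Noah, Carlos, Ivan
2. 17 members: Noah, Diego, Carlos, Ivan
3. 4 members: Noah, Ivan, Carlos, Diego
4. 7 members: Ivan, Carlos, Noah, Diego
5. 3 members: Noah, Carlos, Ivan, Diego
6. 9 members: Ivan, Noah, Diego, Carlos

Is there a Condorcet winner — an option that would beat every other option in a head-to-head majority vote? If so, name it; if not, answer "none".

Noah vs Carlos: 40–7 for Noah.
Noah vs Ivan: 31–16 for Noah.
Noah vs Diego: 40–7 for Noah.
Noah beats every other option head-to-head.

Noah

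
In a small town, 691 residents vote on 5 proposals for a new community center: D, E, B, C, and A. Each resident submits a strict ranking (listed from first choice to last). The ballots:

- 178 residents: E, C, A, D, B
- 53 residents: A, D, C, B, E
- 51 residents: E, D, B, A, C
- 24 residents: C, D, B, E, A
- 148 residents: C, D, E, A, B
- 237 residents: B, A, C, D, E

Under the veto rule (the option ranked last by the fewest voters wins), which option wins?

D

Last-place votes: D 0, E 290, B 326, C 51, A 24.
D is ranked last by the fewest voters, so D wins.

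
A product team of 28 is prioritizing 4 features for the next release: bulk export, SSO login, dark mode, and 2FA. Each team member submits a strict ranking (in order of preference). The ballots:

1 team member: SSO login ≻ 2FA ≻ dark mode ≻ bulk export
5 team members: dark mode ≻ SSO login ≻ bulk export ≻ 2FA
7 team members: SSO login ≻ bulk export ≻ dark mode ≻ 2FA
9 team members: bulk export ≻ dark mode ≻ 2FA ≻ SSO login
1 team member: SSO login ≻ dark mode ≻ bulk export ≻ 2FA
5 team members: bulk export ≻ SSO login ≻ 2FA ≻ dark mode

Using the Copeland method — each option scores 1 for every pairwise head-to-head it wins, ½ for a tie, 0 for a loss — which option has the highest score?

bulk export: beats dark mode and 2FA; ties SSO login → score 2.5.
SSO login: beats 2FA; ties bulk export and dark mode → score 2.
dark mode: beats 2FA; ties SSO login; loses to bulk export → score 1.5.
2FA: loses to bulk export, SSO login, and dark mode → score 0.
bulk export has the best pairwise record.

bulk export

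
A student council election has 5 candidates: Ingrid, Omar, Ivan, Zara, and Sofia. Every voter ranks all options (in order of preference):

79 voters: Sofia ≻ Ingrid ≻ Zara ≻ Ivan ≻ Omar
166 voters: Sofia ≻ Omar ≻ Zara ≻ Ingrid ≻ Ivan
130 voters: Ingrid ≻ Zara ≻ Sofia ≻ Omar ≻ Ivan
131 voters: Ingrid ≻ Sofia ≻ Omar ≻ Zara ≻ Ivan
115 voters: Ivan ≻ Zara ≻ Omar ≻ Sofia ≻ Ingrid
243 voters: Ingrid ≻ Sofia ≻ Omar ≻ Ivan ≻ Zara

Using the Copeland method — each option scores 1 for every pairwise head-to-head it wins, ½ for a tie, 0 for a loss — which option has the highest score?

Ingrid

Ingrid: beats Omar, Ivan, Zara, and Sofia → score 4.
Omar: beats Ivan and Zara; loses to Ingrid and Sofia → score 2.
Ivan: loses to Ingrid, Omar, Zara, and Sofia → score 0.
Zara: beats Ivan; loses to Ingrid, Omar, and Sofia → score 1.
Sofia: beats Omar, Ivan, and Zara; loses to Ingrid → score 3.
Ingrid has the best pairwise record.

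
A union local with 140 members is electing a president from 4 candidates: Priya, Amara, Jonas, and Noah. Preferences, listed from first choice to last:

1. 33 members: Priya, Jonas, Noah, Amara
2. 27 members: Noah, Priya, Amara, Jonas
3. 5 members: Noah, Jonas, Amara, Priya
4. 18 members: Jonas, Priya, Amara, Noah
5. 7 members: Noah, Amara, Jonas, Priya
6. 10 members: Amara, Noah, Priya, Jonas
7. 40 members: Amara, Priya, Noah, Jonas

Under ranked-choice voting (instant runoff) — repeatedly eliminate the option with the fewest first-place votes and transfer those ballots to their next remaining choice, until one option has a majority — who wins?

Round 1: Priya 33, Amara 50, Jonas 18, Noah 39. Eliminate Jonas.
Round 2: Priya 51, Amara 50, Noah 39. Eliminate Noah.
Round 3: Priya 78, Amara 62. Priya has a majority.

Priya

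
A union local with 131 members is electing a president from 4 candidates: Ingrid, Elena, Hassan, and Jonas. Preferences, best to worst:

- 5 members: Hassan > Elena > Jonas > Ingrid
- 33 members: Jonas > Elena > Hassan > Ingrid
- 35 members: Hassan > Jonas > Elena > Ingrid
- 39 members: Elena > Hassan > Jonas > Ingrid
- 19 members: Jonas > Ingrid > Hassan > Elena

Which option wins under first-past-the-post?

Jonas

First-place votes: Ingrid 0, Elena 39, Hassan 40, Jonas 52.
Jonas has the most first-place votes.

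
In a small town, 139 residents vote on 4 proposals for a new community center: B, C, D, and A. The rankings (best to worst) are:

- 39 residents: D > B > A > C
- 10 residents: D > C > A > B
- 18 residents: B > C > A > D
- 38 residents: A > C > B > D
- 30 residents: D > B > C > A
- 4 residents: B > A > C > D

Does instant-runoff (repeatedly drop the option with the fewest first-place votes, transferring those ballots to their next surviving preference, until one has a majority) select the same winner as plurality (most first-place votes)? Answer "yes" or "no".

Instant-runoff — R1 B 22, C 0, D 79, A 38 (D winner). Winner: D.
Plurality — first-place votes: B 22, C 0, D 79, A 38. Winner: D.
The two methods agree.

yes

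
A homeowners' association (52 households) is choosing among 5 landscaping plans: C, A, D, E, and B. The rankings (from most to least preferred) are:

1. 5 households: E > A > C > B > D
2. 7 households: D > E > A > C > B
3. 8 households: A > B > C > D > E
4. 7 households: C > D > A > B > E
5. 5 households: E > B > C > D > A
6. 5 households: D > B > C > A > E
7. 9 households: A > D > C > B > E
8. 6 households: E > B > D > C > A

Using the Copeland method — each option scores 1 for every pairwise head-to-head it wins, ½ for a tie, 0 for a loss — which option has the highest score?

C: beats E and B; loses to A and D → score 2.
A: beats C, E, and B; loses to D → score 3.
D: beats C, A, E, and B → score 4.
E: loses to C, A, D, and B → score 0.
B: beats E; loses to C, A, and D → score 1.
D has the best pairwise record.

D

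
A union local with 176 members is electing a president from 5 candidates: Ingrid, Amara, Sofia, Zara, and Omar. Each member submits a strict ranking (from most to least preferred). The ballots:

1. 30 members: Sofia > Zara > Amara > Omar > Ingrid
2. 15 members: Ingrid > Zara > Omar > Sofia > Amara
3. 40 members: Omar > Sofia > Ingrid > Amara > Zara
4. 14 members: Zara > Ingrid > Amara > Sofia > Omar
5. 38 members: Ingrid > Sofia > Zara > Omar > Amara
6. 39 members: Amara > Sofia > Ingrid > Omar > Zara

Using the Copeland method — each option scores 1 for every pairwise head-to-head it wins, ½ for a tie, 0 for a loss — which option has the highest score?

Sofia

Ingrid: beats Amara, Zara, and Omar; loses to Sofia → score 3.
Amara: loses to Ingrid, Sofia, Zara, and Omar → score 0.
Sofia: beats Ingrid, Amara, Zara, and Omar → score 4.
Zara: beats Amara and Omar; loses to Ingrid and Sofia → score 2.
Omar: beats Amara; loses to Ingrid, Sofia, and Zara → score 1.
Sofia has the best pairwise record.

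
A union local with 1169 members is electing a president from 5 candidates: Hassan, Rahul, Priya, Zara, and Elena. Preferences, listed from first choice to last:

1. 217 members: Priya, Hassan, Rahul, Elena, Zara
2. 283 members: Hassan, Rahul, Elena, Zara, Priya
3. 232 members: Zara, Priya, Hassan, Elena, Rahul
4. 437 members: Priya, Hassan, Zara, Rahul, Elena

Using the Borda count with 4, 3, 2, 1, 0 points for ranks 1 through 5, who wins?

Hassan

Hassan: 217·3 + 283·4 + 232·2 + 437·3 = 3558
Rahul: 217·2 + 283·3 + 232·0 + 437·1 = 1720
Priya: 217·4 + 283·0 + 232·3 + 437·4 = 3312
Zara: 217·0 + 283·1 + 232·4 + 437·2 = 2085
Elena: 217·1 + 283·2 + 232·1 + 437·0 = 1015
Hassan has the highest Borda score (3558).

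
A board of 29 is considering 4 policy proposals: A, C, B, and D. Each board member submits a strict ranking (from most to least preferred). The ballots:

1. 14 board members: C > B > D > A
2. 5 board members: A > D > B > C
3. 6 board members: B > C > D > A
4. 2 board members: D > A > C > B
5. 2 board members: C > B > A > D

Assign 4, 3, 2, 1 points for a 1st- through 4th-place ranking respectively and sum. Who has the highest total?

C

A: 14·1 + 5·4 + 6·1 + 2·3 + 2·2 = 50
C: 14·4 + 5·1 + 6·3 + 2·2 + 2·4 = 91
B: 14·3 + 5·2 + 6·4 + 2·1 + 2·3 = 84
D: 14·2 + 5·3 + 6·2 + 2·4 + 2·1 = 65
C has the highest Borda score (91).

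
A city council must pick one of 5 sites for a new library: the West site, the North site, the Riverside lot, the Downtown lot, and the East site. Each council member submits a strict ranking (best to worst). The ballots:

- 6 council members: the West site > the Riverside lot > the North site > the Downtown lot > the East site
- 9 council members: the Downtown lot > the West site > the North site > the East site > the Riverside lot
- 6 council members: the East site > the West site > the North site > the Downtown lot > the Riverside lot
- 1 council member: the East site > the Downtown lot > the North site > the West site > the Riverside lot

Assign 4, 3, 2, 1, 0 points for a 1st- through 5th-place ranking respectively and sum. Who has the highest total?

the West site: 6·4 + 9·3 + 6·3 + 1·1 = 70
the North site: 6·2 + 9·2 + 6·2 + 1·2 = 44
the Riverside lot: 6·3 + 9·0 + 6·0 + 1·0 = 18
the Downtown lot: 6·1 + 9·4 + 6·1 + 1·3 = 51
the East site: 6·0 + 9·1 + 6·4 + 1·4 = 37
the West site has the highest Borda score (70).

the West site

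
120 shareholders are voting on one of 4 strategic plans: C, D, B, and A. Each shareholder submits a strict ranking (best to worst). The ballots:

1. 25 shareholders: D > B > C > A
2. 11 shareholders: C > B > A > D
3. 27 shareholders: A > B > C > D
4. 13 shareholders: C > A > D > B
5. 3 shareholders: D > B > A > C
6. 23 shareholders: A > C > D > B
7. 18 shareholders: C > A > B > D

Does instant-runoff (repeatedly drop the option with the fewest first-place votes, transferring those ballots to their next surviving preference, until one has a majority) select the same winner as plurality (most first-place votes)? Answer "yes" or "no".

Instant-runoff — R1 C 42, D 28, B 0, A 50 (B out); R2 C 42, D 28, A 50 (D out); R3 C 67, A 53 (C winner). Winner: C.
Plurality — first-place votes: C 42, D 28, B 0, A 50. Winner: A.
The two methods disagree.

no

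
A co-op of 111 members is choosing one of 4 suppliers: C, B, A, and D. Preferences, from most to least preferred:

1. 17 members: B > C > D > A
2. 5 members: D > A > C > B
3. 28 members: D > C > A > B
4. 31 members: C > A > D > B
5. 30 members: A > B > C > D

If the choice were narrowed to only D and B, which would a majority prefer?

D

Voters preferring D to B: 64; preferring B to D: 47.
D wins the head-to-head.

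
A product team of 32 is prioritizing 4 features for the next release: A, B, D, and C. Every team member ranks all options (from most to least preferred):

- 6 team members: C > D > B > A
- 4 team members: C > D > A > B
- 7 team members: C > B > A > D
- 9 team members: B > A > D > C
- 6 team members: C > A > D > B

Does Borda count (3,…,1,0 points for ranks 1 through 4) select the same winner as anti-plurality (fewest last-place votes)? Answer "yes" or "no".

Borda — scores: A 41, B 47, D 35, C 69. Winner: C.
Anti-plurality — last-place votes: A 6, B 10, D 7, C 9. Winner: A.
The two methods disagree.

no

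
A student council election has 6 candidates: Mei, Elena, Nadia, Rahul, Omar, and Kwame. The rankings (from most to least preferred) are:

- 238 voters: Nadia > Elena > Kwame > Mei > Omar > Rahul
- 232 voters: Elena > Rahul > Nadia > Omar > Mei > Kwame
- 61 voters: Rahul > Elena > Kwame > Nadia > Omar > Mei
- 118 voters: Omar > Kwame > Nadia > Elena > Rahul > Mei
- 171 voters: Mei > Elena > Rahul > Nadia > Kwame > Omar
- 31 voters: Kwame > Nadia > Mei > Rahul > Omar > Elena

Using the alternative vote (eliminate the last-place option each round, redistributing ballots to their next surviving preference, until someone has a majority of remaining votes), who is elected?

Elena

Round 1: Mei 171, Elena 232, Nadia 238, Rahul 61, Omar 118, Kwame 31. Eliminate Kwame.
Round 2: Mei 171, Elena 232, Nadia 269, Rahul 61, Omar 118. Eliminate Rahul.
Round 3: Mei 171, Elena 293, Nadia 269, Omar 118. Eliminate Omar.
Round 4: Mei 171, Elena 293, Nadia 387. Eliminate Mei.
Round 5: Elena 464, Nadia 387. Elena has a majority.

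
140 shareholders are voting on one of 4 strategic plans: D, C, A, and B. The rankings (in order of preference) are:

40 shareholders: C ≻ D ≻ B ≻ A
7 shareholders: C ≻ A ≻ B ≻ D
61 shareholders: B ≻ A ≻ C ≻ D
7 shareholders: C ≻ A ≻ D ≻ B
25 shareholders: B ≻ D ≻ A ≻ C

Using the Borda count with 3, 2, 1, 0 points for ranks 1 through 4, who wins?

D: 40·2 + 7·0 + 61·0 + 7·1 + 25·2 = 137
C: 40·3 + 7·3 + 61·1 + 7·3 + 25·0 = 223
A: 40·0 + 7·2 + 61·2 + 7·2 + 25·1 = 175
B: 40·1 + 7·1 + 61·3 + 7·0 + 25·3 = 305
B has the highest Borda score (305).

B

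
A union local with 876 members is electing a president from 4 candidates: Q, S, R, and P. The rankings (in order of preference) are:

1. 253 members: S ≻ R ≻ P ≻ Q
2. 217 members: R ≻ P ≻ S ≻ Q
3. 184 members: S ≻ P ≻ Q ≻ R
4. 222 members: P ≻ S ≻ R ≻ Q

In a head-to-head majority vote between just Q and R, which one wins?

R

Voters preferring Q to R: 184; preferring R to Q: 692.
R wins the head-to-head.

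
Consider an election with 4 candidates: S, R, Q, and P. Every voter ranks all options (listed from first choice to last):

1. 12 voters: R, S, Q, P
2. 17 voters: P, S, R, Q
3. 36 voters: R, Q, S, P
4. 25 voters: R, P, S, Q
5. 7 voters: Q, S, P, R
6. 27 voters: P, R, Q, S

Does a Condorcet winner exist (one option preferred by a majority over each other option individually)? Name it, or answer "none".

R vs S: 100–24 for R.
R vs Q: 117–7 for R.
R vs P: 73–51 for R.
R beats every other option head-to-head.

R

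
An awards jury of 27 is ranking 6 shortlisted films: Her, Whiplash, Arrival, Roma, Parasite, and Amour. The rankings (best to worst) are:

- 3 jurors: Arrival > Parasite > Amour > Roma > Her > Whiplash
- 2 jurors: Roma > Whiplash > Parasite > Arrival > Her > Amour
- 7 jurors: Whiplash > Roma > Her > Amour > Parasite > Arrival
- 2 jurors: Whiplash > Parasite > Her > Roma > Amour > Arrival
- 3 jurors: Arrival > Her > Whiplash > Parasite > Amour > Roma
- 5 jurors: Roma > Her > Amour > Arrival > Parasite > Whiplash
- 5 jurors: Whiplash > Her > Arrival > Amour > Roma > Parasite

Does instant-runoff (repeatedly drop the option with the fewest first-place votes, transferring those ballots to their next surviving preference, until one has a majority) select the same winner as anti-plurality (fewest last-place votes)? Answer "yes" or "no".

Instant-runoff — R1 Her 0, Whiplash 14, Arrival 6, Roma 7, Parasite 0, Amour 0 (Whiplash winner). Winner: Whiplash.
Anti-plurality — last-place votes: Her 0, Whiplash 8, Arrival 9, Roma 3, Parasite 5, Amour 2. Winner: Her.
The two methods disagree.

no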